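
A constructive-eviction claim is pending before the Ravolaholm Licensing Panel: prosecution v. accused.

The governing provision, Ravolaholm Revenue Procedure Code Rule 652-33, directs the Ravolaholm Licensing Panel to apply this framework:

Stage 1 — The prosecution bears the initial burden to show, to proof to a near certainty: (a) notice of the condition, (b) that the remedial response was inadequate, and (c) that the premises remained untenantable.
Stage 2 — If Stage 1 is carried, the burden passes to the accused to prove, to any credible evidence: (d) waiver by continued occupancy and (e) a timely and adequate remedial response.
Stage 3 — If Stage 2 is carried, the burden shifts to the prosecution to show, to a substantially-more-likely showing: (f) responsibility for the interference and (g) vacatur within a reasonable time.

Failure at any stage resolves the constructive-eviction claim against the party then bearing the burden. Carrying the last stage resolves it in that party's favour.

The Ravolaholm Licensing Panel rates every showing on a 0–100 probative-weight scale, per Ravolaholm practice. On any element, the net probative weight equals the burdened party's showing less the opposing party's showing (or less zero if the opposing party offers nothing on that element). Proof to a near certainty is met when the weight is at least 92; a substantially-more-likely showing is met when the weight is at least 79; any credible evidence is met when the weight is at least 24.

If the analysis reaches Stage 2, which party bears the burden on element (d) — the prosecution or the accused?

accused

Stage 2's rule assigns the burden to the accused (to any credible evidence).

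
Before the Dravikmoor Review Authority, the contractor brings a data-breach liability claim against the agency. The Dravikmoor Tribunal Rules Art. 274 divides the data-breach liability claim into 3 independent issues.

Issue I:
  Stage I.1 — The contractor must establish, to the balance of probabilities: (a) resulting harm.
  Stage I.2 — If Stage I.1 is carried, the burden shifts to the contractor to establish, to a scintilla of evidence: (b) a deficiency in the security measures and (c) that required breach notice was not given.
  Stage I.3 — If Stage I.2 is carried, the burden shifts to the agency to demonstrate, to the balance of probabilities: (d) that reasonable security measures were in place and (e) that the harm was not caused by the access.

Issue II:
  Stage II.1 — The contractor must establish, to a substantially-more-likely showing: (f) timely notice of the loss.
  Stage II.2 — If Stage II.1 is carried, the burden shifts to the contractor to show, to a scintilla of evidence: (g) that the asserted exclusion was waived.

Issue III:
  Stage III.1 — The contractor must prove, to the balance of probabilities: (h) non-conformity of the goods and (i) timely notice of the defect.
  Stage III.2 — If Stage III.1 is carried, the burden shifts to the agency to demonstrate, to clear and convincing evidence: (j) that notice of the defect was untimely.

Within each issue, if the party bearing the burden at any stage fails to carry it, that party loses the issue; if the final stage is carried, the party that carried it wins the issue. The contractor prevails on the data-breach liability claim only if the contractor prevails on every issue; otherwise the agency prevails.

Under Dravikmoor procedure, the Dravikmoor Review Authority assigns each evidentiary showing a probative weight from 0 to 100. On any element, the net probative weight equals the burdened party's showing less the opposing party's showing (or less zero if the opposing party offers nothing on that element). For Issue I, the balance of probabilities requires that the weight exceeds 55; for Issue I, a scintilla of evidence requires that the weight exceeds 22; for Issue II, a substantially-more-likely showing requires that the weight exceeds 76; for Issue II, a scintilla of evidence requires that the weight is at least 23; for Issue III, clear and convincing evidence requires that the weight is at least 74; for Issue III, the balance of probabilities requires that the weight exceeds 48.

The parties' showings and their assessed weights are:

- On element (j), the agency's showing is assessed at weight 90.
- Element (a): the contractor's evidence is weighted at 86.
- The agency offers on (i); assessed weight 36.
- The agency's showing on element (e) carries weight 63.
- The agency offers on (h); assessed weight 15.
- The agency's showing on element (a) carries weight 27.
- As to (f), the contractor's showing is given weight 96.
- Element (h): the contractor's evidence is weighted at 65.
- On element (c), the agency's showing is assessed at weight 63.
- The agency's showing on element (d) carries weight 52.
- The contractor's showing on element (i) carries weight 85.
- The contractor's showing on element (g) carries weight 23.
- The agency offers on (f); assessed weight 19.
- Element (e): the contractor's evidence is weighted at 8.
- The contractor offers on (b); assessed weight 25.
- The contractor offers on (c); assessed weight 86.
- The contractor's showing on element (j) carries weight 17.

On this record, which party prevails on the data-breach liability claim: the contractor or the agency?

— Issue I —
Stage I.1 (contractor, the balance of probabilities, weight exceeds 55): (a) net 86−27=59 > 55 — meets.
  Stage I.1 carried; the burden remains with the contractor.
Stage I.2 (contractor, a scintilla of evidence, weight exceeds 22): (b) 25 > 22 — meets; (c) net 86−63=23 > 22 — meets.
  Stage I.2 carried; the burden shifts to the agency.
Stage I.3 (agency, the balance of probabilities, weight exceeds 55): (d) 52 ≤ 55 — fails; (e) net 63−8=55 ≤ 55 — fails.
  Stage I.3 not carried; the agency fails its burden.
The analysis ends at Stage I.3; the contractor prevails on this issue.
— Issue II —
At Stage II.1 the contractor must meet a substantially-more-likely showing (weight exceeds 76): on (f) the weight is 96 less the opposing 19 gives net 77, which does exceed 76, so (f) meets the standard.
  All elements met. The contractor retains the burden for Stage II.2.
At Stage II.2 the contractor must meet a scintilla of evidence (weight is at least 23): on (g) the weight is 23, which does reach 23, so (g) meets the standard.
  Stage II.2 carried; the final stage is satisfied.
Every stage carried; the contractor prevails on this issue.
— Issue III —
Stage III.1 (contractor, the balance of probabilities, weight exceeds 48): (h) net 65−15=50 > 48 — meets; (i) net 85−36=49 > 48 — meets.
  All elements met. The burden passes to the agency.
Stage III.2 (agency, clear and convincing evidence, weight is at least 74): (j) net 90−17=73 < 74 — fails.
  Not every element is met, so the agency fails to carry Stage III.2.
So the contractor prevails on this issue.
Per-issue: Issue I → contractor; Issue II → contractor; Issue III → contractor. The contractor must prevail on every issue; overall, the contractor prevails.

contractor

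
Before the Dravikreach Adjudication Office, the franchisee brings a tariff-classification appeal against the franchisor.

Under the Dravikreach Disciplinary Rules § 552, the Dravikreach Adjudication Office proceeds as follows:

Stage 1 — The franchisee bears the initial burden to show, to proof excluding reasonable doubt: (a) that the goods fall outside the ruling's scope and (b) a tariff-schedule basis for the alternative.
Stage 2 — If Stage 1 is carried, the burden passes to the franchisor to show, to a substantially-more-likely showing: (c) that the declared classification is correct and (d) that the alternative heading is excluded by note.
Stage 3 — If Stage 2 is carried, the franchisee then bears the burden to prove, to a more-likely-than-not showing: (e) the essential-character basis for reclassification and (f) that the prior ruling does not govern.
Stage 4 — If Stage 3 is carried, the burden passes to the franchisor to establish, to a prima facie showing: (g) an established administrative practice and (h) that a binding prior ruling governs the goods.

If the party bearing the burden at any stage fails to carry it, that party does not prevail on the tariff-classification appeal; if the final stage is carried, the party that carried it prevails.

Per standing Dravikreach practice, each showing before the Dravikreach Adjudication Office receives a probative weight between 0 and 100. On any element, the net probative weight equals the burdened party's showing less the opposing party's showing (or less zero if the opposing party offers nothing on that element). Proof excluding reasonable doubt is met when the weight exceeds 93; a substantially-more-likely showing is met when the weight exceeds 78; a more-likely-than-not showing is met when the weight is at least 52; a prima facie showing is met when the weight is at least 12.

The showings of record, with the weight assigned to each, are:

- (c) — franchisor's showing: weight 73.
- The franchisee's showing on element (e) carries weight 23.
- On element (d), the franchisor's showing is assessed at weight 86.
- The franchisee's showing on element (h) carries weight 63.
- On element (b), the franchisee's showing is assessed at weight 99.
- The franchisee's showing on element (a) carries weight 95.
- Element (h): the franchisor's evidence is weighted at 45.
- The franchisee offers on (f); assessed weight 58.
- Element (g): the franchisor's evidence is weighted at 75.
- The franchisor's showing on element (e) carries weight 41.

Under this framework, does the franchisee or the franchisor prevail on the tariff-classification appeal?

At Stage 1 the franchisee must meet proof excluding reasonable doubt (weight exceeds 93): on (a) the weight is 95, which does exceed 93, so (a) meets the standard; on (b) the weight is 99, > 93, so (b) meets the standard.
  Stage 1 carried; the burden shifts to the franchisor.
At Stage 2 the franchisor must meet a substantially-more-likely showing (weight exceeds 78): on (c) the weight is 73, ≤ 78, so (c) does not meet the standard; on (d) the weight is 86, which does exceed 78, so (d) meets the standard.
  Stage 2 not carried; the franchisor fails its burden.
The analysis ends at Stage 2; the franchisee prevails.

franchisee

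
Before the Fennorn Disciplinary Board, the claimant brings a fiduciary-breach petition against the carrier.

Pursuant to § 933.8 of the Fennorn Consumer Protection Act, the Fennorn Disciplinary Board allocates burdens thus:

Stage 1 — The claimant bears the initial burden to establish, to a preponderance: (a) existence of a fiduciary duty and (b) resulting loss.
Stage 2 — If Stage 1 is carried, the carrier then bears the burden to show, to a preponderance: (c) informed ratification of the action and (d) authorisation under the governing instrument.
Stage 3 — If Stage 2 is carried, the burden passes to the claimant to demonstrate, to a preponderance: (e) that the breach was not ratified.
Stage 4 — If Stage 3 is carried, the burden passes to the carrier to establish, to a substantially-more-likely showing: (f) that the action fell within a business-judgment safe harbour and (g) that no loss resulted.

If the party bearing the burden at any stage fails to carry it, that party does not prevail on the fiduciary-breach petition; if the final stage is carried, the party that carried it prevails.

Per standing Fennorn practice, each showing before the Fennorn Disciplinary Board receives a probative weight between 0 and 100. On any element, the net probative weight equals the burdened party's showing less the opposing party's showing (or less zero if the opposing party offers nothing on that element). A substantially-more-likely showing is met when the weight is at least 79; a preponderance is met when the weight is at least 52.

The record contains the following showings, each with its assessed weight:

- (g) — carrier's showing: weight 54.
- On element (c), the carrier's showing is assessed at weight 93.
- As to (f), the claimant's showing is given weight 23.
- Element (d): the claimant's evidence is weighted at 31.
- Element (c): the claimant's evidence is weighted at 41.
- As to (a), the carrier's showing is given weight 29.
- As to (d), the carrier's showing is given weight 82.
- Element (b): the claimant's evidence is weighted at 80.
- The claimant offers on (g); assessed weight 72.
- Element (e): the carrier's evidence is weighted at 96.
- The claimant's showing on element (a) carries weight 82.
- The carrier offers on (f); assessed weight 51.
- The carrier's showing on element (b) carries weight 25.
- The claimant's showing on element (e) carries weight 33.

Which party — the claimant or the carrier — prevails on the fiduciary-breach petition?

At Stage 1 the claimant must meet a preponderance (weight is at least 52): on (a) the weight is 82 less the opposing 29 gives net 53, ≥ 52, so (a) meets the standard; on (b) the weight is 80 less the opposing 25 gives net 55, which does reach 52, so (b) meets the standard.
  Stage 1 is satisfied; the onus moves to the carrier.
At Stage 2 the carrier must meet a preponderance (weight is at least 52): on (c) the weight is 93 less the opposing 41 gives net 52, which does reach 52, so (c) meets the standard; on (d) the weight is 82 less the opposing 31 gives net 51, which does not reach 52, so (d) does not meet the standard.
  Not every element is met, so the carrier fails to carry Stage 2.
So the claimant prevails.

claimant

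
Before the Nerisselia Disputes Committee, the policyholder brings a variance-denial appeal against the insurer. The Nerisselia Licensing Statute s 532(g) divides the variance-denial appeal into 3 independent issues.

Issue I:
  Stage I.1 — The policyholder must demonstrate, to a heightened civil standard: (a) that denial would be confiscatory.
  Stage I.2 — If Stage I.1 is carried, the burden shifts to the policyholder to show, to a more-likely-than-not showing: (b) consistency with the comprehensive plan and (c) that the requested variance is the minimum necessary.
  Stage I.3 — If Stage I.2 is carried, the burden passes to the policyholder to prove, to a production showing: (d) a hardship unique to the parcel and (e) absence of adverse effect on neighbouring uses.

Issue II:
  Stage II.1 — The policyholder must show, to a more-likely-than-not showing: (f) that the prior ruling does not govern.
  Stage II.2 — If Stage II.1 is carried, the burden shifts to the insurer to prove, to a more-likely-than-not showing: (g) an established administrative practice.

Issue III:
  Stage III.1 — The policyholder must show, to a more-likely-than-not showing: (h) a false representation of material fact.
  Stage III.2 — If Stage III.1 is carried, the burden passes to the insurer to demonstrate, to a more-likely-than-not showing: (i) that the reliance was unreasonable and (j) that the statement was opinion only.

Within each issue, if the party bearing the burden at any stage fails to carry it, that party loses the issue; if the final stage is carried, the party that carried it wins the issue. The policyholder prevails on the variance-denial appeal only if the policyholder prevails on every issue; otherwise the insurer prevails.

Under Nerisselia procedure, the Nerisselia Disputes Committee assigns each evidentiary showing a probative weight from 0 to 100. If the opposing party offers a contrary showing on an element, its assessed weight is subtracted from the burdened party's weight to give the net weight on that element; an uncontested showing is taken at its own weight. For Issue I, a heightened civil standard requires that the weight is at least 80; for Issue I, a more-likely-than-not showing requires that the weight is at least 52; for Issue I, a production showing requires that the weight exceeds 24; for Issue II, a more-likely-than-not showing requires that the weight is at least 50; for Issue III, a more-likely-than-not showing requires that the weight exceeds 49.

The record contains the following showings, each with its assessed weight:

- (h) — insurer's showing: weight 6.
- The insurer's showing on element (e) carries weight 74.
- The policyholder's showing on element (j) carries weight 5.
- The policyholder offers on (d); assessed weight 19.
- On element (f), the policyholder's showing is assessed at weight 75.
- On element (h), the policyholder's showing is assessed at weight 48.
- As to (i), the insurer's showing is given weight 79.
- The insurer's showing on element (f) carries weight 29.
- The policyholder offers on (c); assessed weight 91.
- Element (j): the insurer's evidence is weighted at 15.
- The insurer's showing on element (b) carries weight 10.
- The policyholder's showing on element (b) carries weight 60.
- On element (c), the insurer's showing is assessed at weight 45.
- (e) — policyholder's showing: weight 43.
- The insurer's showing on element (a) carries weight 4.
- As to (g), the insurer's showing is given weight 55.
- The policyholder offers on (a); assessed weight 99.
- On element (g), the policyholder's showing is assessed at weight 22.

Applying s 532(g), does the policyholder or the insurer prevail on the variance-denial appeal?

— Issue I —
Stage I.1 (policyholder, a heightened civil standard, weight is at least 80): (a) net 99−4=95 ≥ 80 — meets.
  All elements met. The policyholder retains the burden for Stage I.2.
Stage I.2 (policyholder, a more-likely-than-not showing, weight is at least 52): (b) net 60−10=50 < 52 — fails; (c) net 91−45=46 < 52 — fails.
  Not every element is met, so the policyholder fails to carry Stage I.2.
The analysis ends at Stage I.2; the insurer prevails on this issue.
— Issue II —
Stage II.1 (policyholder, a more-likely-than-not showing, weight is at least 50): (f) net 75−29=46 < 50 — fails.
  Not every element is met, so the policyholder fails to carry Stage II.1.
The insurer prevails on this issue.
— Issue III —
Stage III.1 (policyholder, a more-likely-than-not showing, weight exceeds 49): (h) net 48−6=42 ≤ 49 — fails.
  Stage III.1 not carried; the policyholder fails its burden.
The analysis ends at Stage III.1; the insurer prevails on this issue.
Per-issue: Issue I → insurer; Issue II → insurer; Issue III → insurer. The policyholder must prevail on every issue; overall, the insurer prevails.

insurer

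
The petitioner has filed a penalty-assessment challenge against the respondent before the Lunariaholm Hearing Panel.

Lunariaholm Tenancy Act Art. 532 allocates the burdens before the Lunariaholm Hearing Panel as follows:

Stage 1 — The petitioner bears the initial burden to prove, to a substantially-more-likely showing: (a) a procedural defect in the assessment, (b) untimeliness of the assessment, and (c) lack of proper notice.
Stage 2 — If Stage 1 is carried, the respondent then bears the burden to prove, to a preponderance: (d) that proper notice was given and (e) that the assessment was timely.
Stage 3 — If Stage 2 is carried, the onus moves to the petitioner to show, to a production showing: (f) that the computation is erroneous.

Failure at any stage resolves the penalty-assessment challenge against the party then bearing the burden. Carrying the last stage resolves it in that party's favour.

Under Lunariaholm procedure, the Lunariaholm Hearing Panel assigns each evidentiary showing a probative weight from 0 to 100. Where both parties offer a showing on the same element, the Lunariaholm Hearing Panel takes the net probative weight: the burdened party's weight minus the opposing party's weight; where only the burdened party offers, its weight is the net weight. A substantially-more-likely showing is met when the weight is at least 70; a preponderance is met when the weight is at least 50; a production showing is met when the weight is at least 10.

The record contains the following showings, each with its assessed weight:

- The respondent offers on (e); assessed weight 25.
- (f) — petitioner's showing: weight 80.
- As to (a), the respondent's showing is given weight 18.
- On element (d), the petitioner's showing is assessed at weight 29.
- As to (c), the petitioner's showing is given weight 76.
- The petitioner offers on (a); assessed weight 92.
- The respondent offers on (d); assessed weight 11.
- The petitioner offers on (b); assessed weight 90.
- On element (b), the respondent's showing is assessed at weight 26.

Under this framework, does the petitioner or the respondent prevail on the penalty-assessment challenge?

Stage 1 (petitioner, a substantially-more-likely showing, weight is at least 70): (a) net 92−18=74 ≥ 70 — meets; (b) net 90−26=64 < 70 — fails; (c) 76 ≥ 70 — meets.
  Stage 1 not carried; the petitioner fails its burden.
So the respondent prevails.

respondent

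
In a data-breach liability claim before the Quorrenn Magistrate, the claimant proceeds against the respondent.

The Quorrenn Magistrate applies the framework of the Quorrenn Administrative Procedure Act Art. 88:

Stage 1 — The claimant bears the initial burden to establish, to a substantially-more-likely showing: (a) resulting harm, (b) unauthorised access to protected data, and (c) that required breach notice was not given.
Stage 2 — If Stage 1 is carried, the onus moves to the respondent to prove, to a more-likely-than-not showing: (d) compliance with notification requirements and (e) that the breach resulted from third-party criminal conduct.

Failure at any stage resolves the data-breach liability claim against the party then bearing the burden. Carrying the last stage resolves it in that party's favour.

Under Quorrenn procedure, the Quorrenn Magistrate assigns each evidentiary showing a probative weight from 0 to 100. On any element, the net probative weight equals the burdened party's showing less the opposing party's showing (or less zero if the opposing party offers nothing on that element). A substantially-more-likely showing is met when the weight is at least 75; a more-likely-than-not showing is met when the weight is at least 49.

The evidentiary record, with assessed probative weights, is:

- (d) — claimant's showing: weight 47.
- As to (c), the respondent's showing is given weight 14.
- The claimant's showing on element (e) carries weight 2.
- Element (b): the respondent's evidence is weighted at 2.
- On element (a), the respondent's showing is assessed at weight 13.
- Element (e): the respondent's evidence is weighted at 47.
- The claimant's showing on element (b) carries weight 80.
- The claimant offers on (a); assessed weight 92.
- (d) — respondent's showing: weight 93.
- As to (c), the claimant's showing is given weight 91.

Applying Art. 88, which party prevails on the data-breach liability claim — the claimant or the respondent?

claimant

Stage 1 (claimant, a substantially-more-likely showing, weight is at least 75): (a) net 92−13=79 ≥ 75 — meets; (b) net 80−2=78 ≥ 75 — meets; (c) net 91−14=77 ≥ 75 — meets.
  Stage 1 carried; the burden shifts to the respondent.
Stage 2 (respondent, a more-likely-than-not showing, weight is at least 49): (d) net 93−47=46 < 49 — fails; (e) net 47−2=45 < 49 — fails.
  Not every element is met, so the respondent fails to carry Stage 2.
The claimant prevails.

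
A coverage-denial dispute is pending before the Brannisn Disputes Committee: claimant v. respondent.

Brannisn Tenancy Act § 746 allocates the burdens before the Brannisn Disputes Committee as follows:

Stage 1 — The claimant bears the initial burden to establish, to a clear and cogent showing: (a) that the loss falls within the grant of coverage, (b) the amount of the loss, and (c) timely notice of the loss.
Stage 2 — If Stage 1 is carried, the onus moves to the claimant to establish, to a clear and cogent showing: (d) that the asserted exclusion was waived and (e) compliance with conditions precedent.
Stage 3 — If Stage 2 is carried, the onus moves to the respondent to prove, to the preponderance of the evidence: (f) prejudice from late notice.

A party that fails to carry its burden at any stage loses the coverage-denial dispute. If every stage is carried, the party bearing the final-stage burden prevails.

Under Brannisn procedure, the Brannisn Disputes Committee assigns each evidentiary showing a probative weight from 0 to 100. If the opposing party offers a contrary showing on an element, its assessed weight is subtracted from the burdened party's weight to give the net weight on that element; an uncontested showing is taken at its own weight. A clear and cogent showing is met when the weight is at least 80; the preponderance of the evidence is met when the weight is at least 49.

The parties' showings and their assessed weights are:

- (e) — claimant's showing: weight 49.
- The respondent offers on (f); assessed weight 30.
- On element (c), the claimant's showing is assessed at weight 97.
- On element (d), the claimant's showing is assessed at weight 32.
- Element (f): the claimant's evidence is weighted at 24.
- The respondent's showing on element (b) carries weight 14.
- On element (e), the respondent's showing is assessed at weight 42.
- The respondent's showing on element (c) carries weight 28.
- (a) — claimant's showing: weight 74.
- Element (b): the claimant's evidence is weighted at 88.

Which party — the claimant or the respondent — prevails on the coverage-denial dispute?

Stage 1 (claimant, a clear and cogent showing, weight is at least 80): (a) 74 < 80 — fails; (b) net 88−14=74 < 80 — fails; (c) net 97−28=69 < 80 — fails.
  Not every element is met, so the claimant fails to carry Stage 1.
So the respondent prevails.

respondent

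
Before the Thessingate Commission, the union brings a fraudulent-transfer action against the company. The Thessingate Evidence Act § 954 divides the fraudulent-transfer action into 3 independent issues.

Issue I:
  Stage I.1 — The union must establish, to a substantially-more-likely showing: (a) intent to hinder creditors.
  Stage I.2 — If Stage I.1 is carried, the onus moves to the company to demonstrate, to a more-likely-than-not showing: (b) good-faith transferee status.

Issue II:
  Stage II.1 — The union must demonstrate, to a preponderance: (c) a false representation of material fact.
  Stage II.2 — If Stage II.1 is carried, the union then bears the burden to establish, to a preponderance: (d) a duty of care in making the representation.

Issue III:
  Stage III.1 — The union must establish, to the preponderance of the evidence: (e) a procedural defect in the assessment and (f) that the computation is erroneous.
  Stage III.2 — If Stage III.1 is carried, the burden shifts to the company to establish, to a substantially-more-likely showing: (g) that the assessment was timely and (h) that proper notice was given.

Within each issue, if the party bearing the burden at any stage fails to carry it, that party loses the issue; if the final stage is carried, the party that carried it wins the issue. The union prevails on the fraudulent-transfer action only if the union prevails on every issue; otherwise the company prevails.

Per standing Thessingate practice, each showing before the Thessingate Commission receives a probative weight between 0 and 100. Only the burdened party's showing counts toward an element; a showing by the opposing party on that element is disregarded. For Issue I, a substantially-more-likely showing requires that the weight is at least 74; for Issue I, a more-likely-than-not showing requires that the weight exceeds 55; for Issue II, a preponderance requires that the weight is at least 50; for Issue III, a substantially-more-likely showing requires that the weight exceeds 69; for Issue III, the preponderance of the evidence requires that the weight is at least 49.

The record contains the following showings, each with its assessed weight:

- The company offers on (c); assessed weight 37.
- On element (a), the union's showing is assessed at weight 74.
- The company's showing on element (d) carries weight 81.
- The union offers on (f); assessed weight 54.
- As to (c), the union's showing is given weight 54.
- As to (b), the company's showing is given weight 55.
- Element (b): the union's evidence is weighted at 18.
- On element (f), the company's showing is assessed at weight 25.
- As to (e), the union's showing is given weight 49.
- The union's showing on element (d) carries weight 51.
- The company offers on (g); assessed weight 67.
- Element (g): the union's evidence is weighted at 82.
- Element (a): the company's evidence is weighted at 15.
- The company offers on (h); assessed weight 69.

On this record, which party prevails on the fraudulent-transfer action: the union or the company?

— Issue I —
At Stage I.1 the union must meet a substantially-more-likely showing (weight is at least 74): on (a) the weight is 74 (the company's 15 is given no effect), which does reach 74, so (a) meets the standard.
  All elements met. The burden passes to the company.
At Stage I.2 the company must meet a more-likely-than-not showing (weight exceeds 55): on (b) the weight is 55 (the union's 18 is given no effect), ≤ 55, so (b) does not meet the standard.
  Not every element is met, so the company fails to carry Stage I.2.
The analysis ends at Stage I.2; the union prevails on this issue.
— Issue II —
At Stage II.1 the union must meet a preponderance (weight is at least 50): on (c) the weight is 54 (the company's 37 is given no effect), which does reach 50, so (c) meets the standard.
  All elements met. The union retains the burden for Stage II.2.
At Stage II.2 the union must meet a preponderance (weight is at least 50): on (d) the weight is 51 (the company's 81 is given no effect), which does reach 50, so (d) meets the standard.
  Stage II.2 carried; the final stage is satisfied.
All stages carried — the union prevails on this issue.
— Issue III —
At Stage III.1 the union must meet the preponderance of the evidence (weight is at least 49): on (e) the weight is 49, ≥ 49, so (e) meets the standard; on (f) the weight is 54 (the company's 25 is given no effect), which does reach 49, so (f) meets the standard.
  Stage III.1 is satisfied; the onus moves to the company.
At Stage III.2 the company must meet a substantially-more-likely showing (weight exceeds 69): on (g) the weight is 67 (the union's 82 is given no effect), which does not exceed 69, so (g) does not meet the standard; on (h) the weight is 69, ≤ 69, so (h) does not meet the standard.
  Not every element is met, so the company fails to carry Stage III.2.
The union prevails on this issue.
Per-issue: Issue I → union; Issue II → union; Issue III → union. The union must prevail on every issue; overall, the union prevails.

union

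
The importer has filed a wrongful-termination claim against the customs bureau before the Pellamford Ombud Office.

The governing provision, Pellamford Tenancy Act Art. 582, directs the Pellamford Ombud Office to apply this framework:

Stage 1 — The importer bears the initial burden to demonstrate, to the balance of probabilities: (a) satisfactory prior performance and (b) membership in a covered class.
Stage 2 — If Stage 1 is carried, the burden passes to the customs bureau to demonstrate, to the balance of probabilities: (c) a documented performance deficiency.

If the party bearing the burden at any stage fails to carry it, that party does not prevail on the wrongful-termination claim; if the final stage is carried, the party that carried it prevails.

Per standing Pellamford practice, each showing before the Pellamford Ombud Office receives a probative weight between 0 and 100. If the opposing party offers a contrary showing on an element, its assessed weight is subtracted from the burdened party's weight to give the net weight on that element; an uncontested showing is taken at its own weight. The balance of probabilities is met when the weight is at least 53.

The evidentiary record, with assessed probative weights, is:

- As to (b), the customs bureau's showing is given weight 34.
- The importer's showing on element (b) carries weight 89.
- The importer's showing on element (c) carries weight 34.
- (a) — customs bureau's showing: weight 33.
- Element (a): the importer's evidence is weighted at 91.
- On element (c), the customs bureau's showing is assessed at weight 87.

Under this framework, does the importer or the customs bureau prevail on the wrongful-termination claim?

At Stage 1 the importer must meet the balance of probabilities (weight is at least 53): on (a) the weight is 91 less the opposing 33 gives net 58, which does reach 53, so (a) meets the standard; on (b) the weight is 89 less the opposing 34 gives net 55, which does reach 53, so (b) meets the standard.
  Stage 1 carried; the burden shifts to the customs bureau.
At Stage 2 the customs bureau must meet the balance of probabilities (weight is at least 53): on (c) the weight is 87 less the opposing 34 gives net 53, which does reach 53, so (c) meets the standard.
  All elements met at the final stage.
With every stage satisfied, the customs bureau prevails.

customs bureau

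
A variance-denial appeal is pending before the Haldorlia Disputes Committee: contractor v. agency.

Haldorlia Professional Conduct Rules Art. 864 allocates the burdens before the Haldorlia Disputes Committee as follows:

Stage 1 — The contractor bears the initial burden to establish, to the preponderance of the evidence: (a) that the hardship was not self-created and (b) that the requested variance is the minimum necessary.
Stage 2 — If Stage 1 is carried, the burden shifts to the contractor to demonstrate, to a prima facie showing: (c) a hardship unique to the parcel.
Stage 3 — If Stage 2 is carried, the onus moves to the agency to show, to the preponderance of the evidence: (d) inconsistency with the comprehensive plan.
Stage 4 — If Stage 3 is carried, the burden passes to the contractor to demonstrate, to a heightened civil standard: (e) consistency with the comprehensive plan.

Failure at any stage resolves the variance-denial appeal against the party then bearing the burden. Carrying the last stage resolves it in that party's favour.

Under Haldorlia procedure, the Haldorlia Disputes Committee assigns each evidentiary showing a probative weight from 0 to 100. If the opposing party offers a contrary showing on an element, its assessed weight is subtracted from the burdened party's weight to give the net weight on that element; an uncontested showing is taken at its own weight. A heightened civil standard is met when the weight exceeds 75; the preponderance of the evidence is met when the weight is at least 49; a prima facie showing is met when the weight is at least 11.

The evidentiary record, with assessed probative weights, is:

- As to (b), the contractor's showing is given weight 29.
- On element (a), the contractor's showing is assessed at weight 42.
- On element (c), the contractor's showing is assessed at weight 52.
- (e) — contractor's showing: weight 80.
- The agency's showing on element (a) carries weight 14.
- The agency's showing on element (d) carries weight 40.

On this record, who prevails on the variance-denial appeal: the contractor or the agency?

agency

At Stage 1 the contractor must meet the preponderance of the evidence (weight is at least 49): on (a) the weight is 42 less the opposing 14 gives net 28, which does not reach 49, so (a) does not meet the standard; on (b) the weight is 29, < 49, so (b) does not meet the standard.
  Not every element is met, so the contractor fails to carry Stage 1.
The agency prevails.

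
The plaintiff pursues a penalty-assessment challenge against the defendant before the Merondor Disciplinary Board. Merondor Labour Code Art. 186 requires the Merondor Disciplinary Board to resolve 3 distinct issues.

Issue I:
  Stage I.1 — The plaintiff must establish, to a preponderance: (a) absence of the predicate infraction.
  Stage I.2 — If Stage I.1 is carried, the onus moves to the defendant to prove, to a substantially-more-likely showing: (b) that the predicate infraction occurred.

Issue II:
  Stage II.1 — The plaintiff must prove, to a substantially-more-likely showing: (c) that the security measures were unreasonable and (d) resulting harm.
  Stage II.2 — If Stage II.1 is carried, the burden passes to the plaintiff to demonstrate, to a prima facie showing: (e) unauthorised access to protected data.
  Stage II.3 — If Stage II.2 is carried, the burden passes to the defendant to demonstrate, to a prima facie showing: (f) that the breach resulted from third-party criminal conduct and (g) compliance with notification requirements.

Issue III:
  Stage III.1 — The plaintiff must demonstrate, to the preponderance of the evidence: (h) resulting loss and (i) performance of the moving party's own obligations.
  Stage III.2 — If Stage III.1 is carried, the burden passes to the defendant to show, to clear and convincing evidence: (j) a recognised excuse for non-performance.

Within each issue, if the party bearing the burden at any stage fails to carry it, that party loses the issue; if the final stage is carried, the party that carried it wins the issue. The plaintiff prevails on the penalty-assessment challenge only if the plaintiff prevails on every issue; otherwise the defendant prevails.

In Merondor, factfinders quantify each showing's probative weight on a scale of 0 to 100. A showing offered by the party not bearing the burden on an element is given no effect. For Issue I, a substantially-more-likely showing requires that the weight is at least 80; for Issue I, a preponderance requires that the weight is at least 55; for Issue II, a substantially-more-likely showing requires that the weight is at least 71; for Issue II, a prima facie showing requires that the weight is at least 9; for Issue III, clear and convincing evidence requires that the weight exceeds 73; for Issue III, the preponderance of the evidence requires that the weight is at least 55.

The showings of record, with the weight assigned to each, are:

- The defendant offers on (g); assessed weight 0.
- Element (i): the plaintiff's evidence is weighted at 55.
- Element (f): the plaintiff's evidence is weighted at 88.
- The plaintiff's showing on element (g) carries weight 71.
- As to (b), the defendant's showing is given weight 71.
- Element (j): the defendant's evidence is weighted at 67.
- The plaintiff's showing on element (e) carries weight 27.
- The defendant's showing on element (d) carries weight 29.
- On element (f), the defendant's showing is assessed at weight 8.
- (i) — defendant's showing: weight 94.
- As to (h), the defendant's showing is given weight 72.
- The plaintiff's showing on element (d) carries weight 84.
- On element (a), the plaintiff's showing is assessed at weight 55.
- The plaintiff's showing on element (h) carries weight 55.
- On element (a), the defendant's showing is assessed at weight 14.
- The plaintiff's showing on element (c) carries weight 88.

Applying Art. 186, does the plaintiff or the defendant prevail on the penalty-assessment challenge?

plaintiff

— Issue I —
Stage I.1 — burden on plaintiff; standard: a preponderance (weight is at least 55).
    (a): 55 (defendant's 14 disregarded) ≥ 55 [met]
  The plaintiff carries Stage I.1; the defendant now bears the burden.
Stage I.2 — burden on defendant; standard: a substantially-more-likely showing (weight is at least 80).
    (b): 71 < 80 [not met]
  Stage I.2 not carried; the defendant fails its burden.
So the plaintiff prevails on this issue.
— Issue II —
At Stage II.1 the plaintiff must meet a substantially-more-likely showing (weight is at least 71): on (c) the weight is 88, which does reach 71, so (c) meets the standard; on (d) the weight is 84 (the defendant's 29 is given no effect), which does reach 71, so (d) meets the standard.
  Stage II.1 carried; the burden remains with the plaintiff.
At Stage II.2 the plaintiff must meet a prima facie showing (weight is at least 9): on (e) the weight is 27, ≥ 9, so (e) meets the standard.
  The plaintiff carries Stage II.2; the defendant now bears the burden.
At Stage II.3 the defendant must meet a prima facie showing (weight is at least 9): on (f) the weight is 8 (the plaintiff's 88 is given no effect), < 9, so (f) does not meet the standard; on (g) the weight is 0 (the plaintiff's 71 is given no effect), which does not reach 9, so (g) does not meet the standard.
  The defendant does not carry Stage II.3.
So the plaintiff prevails on this issue.
— Issue III —
Stage III.1 — burden on plaintiff; standard: the preponderance of the evidence (weight is at least 55).
    (h): 55 (defendant's 72 disregarded) ≥ 55 [met]
    (i): 55 (defendant's 94 disregarded) ≥ 55 [met]
  The plaintiff carries Stage III.1; the defendant now bears the burden.
Stage III.2 — burden on defendant; standard: clear and convincing evidence (weight exceeds 73).
    (j): 67 ≤ 73 [not met]
  Not every element is met, so the defendant fails to carry Stage III.2.
The analysis ends at Stage III.2; the plaintiff prevails on this issue.
Per-issue: Issue I → plaintiff; Issue II → plaintiff; Issue III → plaintiff. The plaintiff must prevail on every issue; overall, the plaintiff prevails.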